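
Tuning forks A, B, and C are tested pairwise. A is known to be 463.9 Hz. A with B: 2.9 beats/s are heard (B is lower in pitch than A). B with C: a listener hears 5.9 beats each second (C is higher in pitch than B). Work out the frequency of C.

466.9 Hz

B is below A, so f_B = 463.9 − 2.9 = 461 Hz.
C is above B, so f_C = 461 + 5.9 = 466.9 Hz.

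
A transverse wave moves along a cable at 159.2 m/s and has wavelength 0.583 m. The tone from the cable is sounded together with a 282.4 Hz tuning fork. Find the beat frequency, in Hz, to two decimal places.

9.33 Hz

Source frequency f = v/λ = 159.2/0.583 = 273.0703 Hz.
f_beat = |273.0703 − 282.4| = 9.33 Hz.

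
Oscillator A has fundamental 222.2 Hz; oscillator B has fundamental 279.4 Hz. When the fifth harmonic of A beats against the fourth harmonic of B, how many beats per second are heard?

Fifth harmonic of the first: 5·222.2 = 1111.0 Hz.
Fourth harmonic of the second: 4·279.4 = 1117.6 Hz.
f_beat = |1111.0 − 1117.6| = 6.6 Hz.

6.6 Hz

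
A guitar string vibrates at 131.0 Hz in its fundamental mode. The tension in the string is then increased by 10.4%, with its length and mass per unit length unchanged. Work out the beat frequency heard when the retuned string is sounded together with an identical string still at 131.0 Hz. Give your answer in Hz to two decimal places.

6.64 Hz

For a string, f ∝ √T, so the new frequency is 131.0·√1.104 = 137.6435 Hz.
f_beat = |137.6435 − 131.0| = 6.64 Hz.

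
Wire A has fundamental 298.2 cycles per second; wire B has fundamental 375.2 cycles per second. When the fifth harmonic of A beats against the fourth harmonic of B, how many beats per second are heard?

9.8 Hz

Fifth harmonic of the first: 5·298.2 = 1491.0 Hz.
Fourth harmonic of the second: 4·375.2 = 1500.8 Hz.
f_beat = |1491.0 − 1500.8| = 9.8 Hz.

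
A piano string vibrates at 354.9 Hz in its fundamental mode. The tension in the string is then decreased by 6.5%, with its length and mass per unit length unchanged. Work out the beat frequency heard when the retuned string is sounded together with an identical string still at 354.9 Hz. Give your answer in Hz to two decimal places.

11.73 Hz

For a string, f ∝ √T, so the new frequency is 354.9·√0.935 = 343.1720 Hz.
f_beat = |343.1720 − 354.9| = 11.73 Hz.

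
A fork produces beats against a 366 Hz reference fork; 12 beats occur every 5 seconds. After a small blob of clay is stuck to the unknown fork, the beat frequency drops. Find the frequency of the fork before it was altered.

Beat frequency = 12/5 = 2.4 Hz.
|f − 366| = 2.4, so the fork was at either 363.6 Hz or 368.4 Hz.
Adding mass to a fork lowers its frequency; the adjustment lowers the fork's frequency.
The beat rate fell, so the adjustment moved the fork toward 366 Hz — it must have started above the reference.

368.4 Hz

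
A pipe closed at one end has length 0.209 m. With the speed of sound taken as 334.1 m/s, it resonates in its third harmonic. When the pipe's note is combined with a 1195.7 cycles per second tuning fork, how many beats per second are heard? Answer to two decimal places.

3.22 Hz

Closed pipe (odd harmonics): f_n = n·v/(4L) = 3·334.1/(4·0.209) = 1198.9234 Hz.
f_beat = |1198.9234 − 1195.7| = 3.22 Hz.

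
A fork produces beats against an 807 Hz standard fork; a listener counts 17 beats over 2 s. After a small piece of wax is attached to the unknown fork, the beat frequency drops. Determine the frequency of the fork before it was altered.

Beat frequency = 17/2 = 8.5 Hz.
|f − 807| = 8.5, so the fork was at either 798.5 Hz or 815.5 Hz.
Loading a fork with wax lowers its frequency; the adjustment lowers the fork's frequency.
The beat rate fell, so the adjustment moved the fork toward 807 Hz — it must have started above the reference.

815.5 Hz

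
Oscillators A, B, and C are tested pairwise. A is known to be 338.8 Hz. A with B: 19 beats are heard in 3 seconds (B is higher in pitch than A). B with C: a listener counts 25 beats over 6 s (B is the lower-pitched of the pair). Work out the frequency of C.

349.3 Hz

A–B: Beat frequency = 19/3 = 6.3333 Hz.
B is above A, so f_B = 338.8 + 6.3333 = 345.1333 Hz.
B–C: Beat frequency = 25/6 = 4.1667 Hz.
C is above B, so f_C = 345.1333 + 4.1667 = 349.3 Hz.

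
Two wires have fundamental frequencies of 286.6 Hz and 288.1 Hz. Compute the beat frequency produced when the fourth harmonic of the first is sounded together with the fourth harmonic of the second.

Fourth harmonic of the first: 4·286.6 = 1146.4 Hz.
Fourth harmonic of the second: 4·288.1 = 1152.4 Hz.
f_beat = |1146.4 − 1152.4| = 6.0 Hz.

6.0 Hz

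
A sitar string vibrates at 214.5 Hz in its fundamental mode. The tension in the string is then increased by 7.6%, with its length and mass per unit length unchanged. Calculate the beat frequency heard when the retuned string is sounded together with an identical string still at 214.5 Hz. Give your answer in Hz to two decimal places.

For a string, f ∝ √T, so the new frequency is 214.5·√1.076 = 222.5018 Hz.
f_beat = |222.5018 − 214.5| = 8.00 Hz.

8.00 Hz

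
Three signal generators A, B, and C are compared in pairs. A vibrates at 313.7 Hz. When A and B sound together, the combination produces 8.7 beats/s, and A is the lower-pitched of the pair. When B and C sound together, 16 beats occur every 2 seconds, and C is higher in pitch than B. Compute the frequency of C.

330.4 Hz

B is above A, so f_B = 313.7 + 8.7 = 322.4 Hz.
B–C: Beat frequency = 16/2 = 8 Hz.
C is above B, so f_C = 322.4 + 8 = 330.4 Hz.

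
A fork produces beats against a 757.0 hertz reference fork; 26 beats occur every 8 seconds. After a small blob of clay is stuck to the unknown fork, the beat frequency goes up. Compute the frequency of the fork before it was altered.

Beat frequency = 26/8 = 3.25 Hz.
|f − 757.0| = 3.25, so the fork was at either 753.75 Hz or 760.25 Hz.
Adding mass to a fork lowers its frequency; the adjustment lowers the fork's frequency.
The beat rate rose, so the adjustment moved the fork further from 757.0 Hz — it was already below the reference.

753.75 Hz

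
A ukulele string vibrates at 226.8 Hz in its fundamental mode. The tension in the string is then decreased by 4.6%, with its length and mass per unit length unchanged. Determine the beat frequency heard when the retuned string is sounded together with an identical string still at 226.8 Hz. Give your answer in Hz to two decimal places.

For a string, f ∝ √T, so the new frequency is 226.8·√0.954 = 221.5222 Hz.
f_beat = |221.5222 − 226.8| = 5.28 Hz.

5.28 Hz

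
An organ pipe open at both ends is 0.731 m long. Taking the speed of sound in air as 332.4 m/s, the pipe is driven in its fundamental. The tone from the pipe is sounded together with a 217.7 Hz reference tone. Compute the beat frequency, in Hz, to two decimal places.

9.66 Hz

Open pipe: f_n = n·v/(2L) = 1·332.4/(2·0.731) = 227.3598 Hz.
f_beat = |227.3598 − 217.7| = 9.66 Hz.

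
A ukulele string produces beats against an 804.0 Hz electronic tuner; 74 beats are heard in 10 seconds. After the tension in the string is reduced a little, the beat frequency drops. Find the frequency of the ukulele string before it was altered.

811.4 Hz

Beat frequency = 74/10 = 7.4 Hz.
|f − 804.0| = 7.4, so the ukulele string was at either 796.6 Hz or 811.4 Hz.
Lower tension means lower frequency; the adjustment lowers the ukulele string's frequency.
The beat rate fell, so the adjustment moved the ukulele string toward 804.0 Hz — it must have started above the reference.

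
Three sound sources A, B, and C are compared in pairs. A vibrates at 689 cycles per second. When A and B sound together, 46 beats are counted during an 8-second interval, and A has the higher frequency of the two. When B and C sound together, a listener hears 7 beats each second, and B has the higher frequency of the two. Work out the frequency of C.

676.25 Hz

A–B: Beat frequency = 46/8 = 5.75 Hz.
B is below A, so f_B = 689 − 5.75 = 683.25 Hz.
C is below B, so f_C = 683.25 − 7 = 676.25 Hz.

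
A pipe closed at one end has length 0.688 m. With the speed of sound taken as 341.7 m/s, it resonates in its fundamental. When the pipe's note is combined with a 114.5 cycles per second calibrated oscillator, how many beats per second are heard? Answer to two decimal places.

9.66 Hz

Closed pipe (odd harmonics): f_n = n·v/(4L) = 1·341.7/(4·0.688) = 124.1642 Hz.
f_beat = |124.1642 − 114.5| = 9.66 Hz.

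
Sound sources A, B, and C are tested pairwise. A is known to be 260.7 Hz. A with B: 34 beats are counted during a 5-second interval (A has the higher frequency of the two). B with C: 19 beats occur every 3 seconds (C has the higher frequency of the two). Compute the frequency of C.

260.2333 Hz

A–B: Beat frequency = 34/5 = 6.8 Hz.
B is below A, so f_B = 260.7 − 6.8 = 253.9 Hz.
B–C: Beat frequency = 19/3 = 6.3333 Hz.
C is above B, so f_C = 253.9 + 6.3333 = 260.2333 Hz.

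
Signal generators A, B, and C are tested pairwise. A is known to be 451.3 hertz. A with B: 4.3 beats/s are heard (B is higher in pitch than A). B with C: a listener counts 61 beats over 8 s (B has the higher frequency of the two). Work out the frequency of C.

447.975 Hz

B is above A, so f_B = 451.3 + 4.3 = 455.6 Hz.
B–C: Beat frequency = 61/8 = 7.625 Hz.
C is below B, so f_C = 455.6 − 7.625 = 447.975 Hz.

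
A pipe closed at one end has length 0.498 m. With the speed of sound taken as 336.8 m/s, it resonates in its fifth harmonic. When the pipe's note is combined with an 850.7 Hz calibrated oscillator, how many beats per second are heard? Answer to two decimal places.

Closed pipe (odd harmonics): f_n = n·v/(4L) = 5·336.8/(4·0.498) = 845.3815 Hz.
f_beat = |845.3815 − 850.7| = 5.32 Hz.

5.32 Hz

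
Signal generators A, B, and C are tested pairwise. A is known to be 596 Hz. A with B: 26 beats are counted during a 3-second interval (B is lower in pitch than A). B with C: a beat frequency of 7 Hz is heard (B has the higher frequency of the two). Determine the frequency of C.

A–B: Beat frequency = 26/3 = 8.6667 Hz.
B is below A, so f_B = 596 − 8.6667 = 587.3333 Hz.
C is below B, so f_C = 587.3333 − 7 = 580.3333 Hz.

580.3333 Hz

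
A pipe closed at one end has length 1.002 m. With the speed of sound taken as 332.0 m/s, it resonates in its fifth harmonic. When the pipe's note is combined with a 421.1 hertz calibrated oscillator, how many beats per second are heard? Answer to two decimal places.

Closed pipe (odd harmonics): f_n = n·v/(4L) = 5·332.0/(4·1.002) = 414.1717 Hz.
f_beat = |414.1717 − 421.1| = 6.93 Hz.

6.93 Hz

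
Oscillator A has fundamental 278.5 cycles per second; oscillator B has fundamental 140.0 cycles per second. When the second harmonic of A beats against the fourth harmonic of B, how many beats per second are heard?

Second harmonic of the first: 2·278.5 = 557.0 Hz.
Fourth harmonic of the second: 4·140.0 = 560.0 Hz.
f_beat = |557.0 − 560.0| = 3.0 Hz.

3.0 Hz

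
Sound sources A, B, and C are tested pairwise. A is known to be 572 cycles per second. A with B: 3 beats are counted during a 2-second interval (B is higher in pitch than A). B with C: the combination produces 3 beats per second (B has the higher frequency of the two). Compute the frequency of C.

570.5 Hz

A–B: Beat frequency = 3/2 = 1.5 Hz.
B is above A, so f_B = 572 + 1.5 = 573.5 Hz.
C is below B, so f_C = 573.5 − 3 = 570.5 Hz.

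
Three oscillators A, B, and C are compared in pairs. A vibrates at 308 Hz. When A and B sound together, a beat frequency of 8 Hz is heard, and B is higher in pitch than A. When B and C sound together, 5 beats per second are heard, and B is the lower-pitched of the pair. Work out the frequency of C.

321 Hz

B is above A, so f_B = 308 + 8 = 316 Hz.
C is above B, so f_C = 316 + 5 = 321 Hz.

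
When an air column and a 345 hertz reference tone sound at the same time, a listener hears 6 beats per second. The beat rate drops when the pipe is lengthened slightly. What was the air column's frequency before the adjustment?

351 Hz

|f − 345| = 6, so the air column was at either 339 Hz or 351 Hz.
A longer pipe has a lower fundamental; the adjustment lowers the air column's frequency.
The beat rate fell, so the adjustment moved the air column toward 345 Hz — it must have started above the reference.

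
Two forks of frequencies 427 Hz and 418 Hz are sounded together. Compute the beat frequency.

9 Hz

The beat frequency equals the magnitude of the frequency difference.
|427 − 418| = 9 Hz.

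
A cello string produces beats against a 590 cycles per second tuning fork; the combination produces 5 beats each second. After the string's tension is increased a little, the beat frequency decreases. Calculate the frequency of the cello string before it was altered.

585 Hz

|f − 590| = 5, so the cello string was at either 585 Hz or 595 Hz.
Higher tension means higher frequency; the adjustment raises the cello string's frequency.
The beat rate fell, so the adjustment moved the cello string toward 590 Hz — it must have started below the reference.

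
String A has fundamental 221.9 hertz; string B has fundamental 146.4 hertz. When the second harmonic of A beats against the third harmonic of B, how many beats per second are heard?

4.6 Hz

Second harmonic of the first: 2·221.9 = 443.8 Hz.
Third harmonic of the second: 3·146.4 = 439.2 Hz.
f_beat = |443.8 − 439.2| = 4.6 Hz.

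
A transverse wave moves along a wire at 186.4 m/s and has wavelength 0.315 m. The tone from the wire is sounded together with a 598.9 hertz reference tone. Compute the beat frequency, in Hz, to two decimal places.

7.15 Hz

Source frequency f = v/λ = 186.4/0.315 = 591.7460 Hz.
f_beat = |591.7460 − 598.9| = 7.15 Hz.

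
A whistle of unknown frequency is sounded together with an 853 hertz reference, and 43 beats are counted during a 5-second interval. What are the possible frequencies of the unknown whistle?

844.4 Hz or 861.6 Hz

Beat frequency = 43/5 = 8.6 Hz.
|f − 853| = 8.6, so f = 853 ± 8.6.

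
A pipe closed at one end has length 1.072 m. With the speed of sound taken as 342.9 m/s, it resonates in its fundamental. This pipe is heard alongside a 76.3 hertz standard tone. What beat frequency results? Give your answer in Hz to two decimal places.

Closed pipe (odd harmonics): f_n = n·v/(4L) = 1·342.9/(4·1.072) = 79.9674 Hz.
f_beat = |79.9674 − 76.3| = 3.67 Hz.

3.67 Hz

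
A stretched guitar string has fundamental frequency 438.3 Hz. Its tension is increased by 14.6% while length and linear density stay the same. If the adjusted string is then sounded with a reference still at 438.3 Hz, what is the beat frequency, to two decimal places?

For a string, f ∝ √T, so the new frequency is 438.3·√1.146 = 469.2062 Hz.
f_beat = |469.2062 − 438.3| = 30.91 Hz.

30.91 Hz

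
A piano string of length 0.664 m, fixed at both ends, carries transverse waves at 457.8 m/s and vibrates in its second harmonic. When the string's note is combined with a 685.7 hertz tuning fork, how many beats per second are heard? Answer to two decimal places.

For a string fixed at both ends, f_n = n·v/(2L) = 2·457.8/(2·0.664) = 689.4578 Hz.
f_beat = |689.4578 − 685.7| = 3.76 Hz.

3.76 Hz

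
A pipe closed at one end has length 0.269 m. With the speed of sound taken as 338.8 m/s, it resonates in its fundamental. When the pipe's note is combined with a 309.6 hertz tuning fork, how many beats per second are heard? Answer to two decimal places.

Closed pipe (odd harmonics): f_n = n·v/(4L) = 1·338.8/(4·0.269) = 314.8699 Hz.
f_beat = |314.8699 − 309.6| = 5.27 Hz.

5.27 Hz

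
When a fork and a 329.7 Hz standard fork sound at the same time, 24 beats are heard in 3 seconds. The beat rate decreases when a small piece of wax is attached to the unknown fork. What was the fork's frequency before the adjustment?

Beat frequency = 24/3 = 8 Hz.
|f − 329.7| = 8, so the fork was at either 321.7 Hz or 337.7 Hz.
Loading a fork with wax lowers its frequency; the adjustment lowers the fork's frequency.
The beat rate fell, so the adjustment moved the fork toward 329.7 Hz — it must have started above the reference.

337.7 Hz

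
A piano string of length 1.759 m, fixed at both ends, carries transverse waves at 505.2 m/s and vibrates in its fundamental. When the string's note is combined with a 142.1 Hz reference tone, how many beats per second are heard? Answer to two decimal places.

1.50 Hz

For a string fixed at both ends, f_n = n·v/(2L) = 1·505.2/(2·1.759) = 143.6043 Hz.
f_beat = |143.6043 − 142.1| = 1.50 Hz.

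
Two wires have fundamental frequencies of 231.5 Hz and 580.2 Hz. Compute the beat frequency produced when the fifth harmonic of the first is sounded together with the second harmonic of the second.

Fifth harmonic of the first: 5·231.5 = 1157.5 Hz.
Second harmonic of the second: 2·580.2 = 1160.4 Hz.
f_beat = |1157.5 − 1160.4| = 2.9 Hz.

2.9 Hz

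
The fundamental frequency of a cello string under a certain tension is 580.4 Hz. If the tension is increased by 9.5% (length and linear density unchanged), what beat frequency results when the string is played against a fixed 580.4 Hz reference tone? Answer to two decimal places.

For a string, f ∝ √T, so the new frequency is 580.4·√1.095 = 607.3436 Hz.
f_beat = |607.3436 − 580.4| = 26.94 Hz.

26.94 Hz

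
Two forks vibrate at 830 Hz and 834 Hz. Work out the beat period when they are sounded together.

0.250 s

f_beat = |830 − 834| = 4 Hz.
Beat period T = 1 / f_beat = 1 / 4 s.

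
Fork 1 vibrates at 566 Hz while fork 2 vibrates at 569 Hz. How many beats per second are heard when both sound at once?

Beats arise from superposition of two nearby frequencies; the beat rate is |f₁ − f₂|.
|566 − 569| = 3 Hz.

3 Hz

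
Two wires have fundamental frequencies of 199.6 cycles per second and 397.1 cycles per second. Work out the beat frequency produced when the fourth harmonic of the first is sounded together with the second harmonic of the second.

Fourth harmonic of the first: 4·199.6 = 798.4 Hz.
Second harmonic of the second: 2·397.1 = 794.2 Hz.
f_beat = |798.4 − 794.2| = 4.2 Hz.

4.2 Hz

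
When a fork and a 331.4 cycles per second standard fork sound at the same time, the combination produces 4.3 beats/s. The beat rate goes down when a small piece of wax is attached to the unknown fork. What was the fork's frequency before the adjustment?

335.7 Hz

|f − 331.4| = 4.3, so the fork was at either 327.1 Hz or 335.7 Hz.
Loading a fork with wax lowers its frequency; the adjustment lowers the fork's frequency.
The beat rate fell, so the adjustment moved the fork toward 331.4 Hz — it must have started above the reference.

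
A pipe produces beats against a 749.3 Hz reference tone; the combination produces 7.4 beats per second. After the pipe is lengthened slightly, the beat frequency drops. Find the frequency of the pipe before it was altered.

756.7 Hz

|f − 749.3| = 7.4, so the pipe was at either 741.9 Hz or 756.7 Hz.
A longer pipe has a lower fundamental; the adjustment lowers the pipe's frequency.
The beat rate fell, so the adjustment moved the pipe toward 749.3 Hz — it must have started above the reference.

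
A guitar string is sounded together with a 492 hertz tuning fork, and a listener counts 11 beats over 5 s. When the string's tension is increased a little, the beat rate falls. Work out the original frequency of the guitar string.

Beat frequency = 11/5 = 2.2 Hz.
|f − 492| = 2.2, so the guitar string was at either 489.8 Hz or 494.2 Hz.
Higher tension means higher frequency; the adjustment raises the guitar string's frequency.
The beat rate fell, so the adjustment moved the guitar string toward 492 Hz — it must have started below the reference.

489.8 Hz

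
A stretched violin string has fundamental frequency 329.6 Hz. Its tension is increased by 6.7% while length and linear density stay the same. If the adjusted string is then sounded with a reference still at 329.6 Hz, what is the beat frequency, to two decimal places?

10.86 Hz

For a string, f ∝ √T, so the new frequency is 329.6·√1.067 = 340.4626 Hz.
f_beat = |340.4626 − 329.6| = 10.86 Hz.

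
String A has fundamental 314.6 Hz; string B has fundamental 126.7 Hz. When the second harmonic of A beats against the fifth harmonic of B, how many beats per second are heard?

4.3 Hz

Second harmonic of the first: 2·314.6 = 629.2 Hz.
Fifth harmonic of the second: 5·126.7 = 633.5 Hz.
f_beat = |629.2 − 633.5| = 4.3 Hz.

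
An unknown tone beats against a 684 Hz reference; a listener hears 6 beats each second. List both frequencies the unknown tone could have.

|f − 684| = 6, so f = 684 ± 6.

678 Hz or 690 Hz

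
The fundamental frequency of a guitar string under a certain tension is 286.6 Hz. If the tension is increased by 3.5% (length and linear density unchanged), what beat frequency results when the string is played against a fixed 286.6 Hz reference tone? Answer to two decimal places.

4.97 Hz

For a string, f ∝ √T, so the new frequency is 286.6·√1.035 = 291.5724 Hz.
f_beat = |291.5724 − 286.6| = 4.97 Hz.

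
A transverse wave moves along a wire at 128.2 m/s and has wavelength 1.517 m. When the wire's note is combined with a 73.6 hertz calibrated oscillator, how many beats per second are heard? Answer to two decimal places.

Source frequency f = v/λ = 128.2/1.517 = 84.5089 Hz.
f_beat = |84.5089 − 73.6| = 10.91 Hz.

10.91 Hz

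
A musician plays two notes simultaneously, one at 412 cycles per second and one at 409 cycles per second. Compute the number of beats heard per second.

3 Hz

Beats arise from superposition of two nearby frequencies; the beat rate is |f₁ − f₂|.
|412 − 409| = 3 Hz.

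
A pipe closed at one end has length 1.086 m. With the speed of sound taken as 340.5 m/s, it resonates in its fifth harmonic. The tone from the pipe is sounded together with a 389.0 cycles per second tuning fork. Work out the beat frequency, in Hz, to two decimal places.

Closed pipe (odd harmonics): f_n = n·v/(4L) = 5·340.5/(4·1.086) = 391.9199 Hz.
f_beat = |391.9199 − 389.0| = 2.92 Hz.

2.92 Hz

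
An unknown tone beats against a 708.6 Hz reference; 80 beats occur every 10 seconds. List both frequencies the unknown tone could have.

Beat frequency = 80/10 = 8 Hz.
|f − 708.6| = 8, so f = 708.6 ± 8.

700.6 Hz or 716.6 Hz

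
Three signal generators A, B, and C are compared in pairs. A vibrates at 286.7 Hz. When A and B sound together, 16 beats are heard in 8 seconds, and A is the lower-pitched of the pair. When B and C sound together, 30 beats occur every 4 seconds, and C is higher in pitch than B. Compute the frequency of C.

296.2 Hz

A–B: Beat frequency = 16/8 = 2 Hz.
B is above A, so f_B = 286.7 + 2 = 288.7 Hz.
B–C: Beat frequency = 30/4 = 7.5 Hz.
C is above B, so f_C = 288.7 + 7.5 = 296.2 Hz.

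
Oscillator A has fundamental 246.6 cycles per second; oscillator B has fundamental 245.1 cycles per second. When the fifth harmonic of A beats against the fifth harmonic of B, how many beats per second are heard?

Fifth harmonic of the first: 5·246.6 = 1233.0 Hz.
Fifth harmonic of the second: 5·245.1 = 1225.5 Hz.
f_beat = |1233.0 − 1225.5| = 7.5 Hz.

7.5 Hz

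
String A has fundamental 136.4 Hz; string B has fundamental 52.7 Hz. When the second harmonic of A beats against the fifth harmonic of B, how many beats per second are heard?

Second harmonic of the first: 2·136.4 = 272.8 Hz.
Fifth harmonic of the second: 5·52.7 = 263.5 Hz.
f_beat = |272.8 − 263.5| = 9.3 Hz.

9.3 Hz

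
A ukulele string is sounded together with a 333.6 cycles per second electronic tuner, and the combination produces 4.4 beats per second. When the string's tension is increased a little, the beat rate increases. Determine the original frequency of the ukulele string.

338 Hz

|f − 333.6| = 4.4, so the ukulele string was at either 329.2 Hz or 338 Hz.
Higher tension means higher frequency; the adjustment raises the ukulele string's frequency.
The beat rate rose, so the adjustment moved the ukulele string further from 333.6 Hz — it was already above the reference.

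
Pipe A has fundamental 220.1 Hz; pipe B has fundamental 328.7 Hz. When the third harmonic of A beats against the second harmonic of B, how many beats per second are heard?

2.9 Hz

Third harmonic of the first: 3·220.1 = 660.3 Hz.
Second harmonic of the second: 2·328.7 = 657.4 Hz.
f_beat = |660.3 − 657.4| = 2.9 Hz.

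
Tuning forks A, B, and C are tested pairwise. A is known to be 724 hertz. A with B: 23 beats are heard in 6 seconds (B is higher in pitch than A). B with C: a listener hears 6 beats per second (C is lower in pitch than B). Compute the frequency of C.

A–B: Beat frequency = 23/6 = 3.8333 Hz.
B is above A, so f_B = 724 + 3.8333 = 727.8333 Hz.
C is below B, so f_C = 727.8333 − 6 = 721.8333 Hz.

721.8333 Hz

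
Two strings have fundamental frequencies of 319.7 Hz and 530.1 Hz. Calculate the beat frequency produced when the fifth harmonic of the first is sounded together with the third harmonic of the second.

Fifth harmonic of the first: 5·319.7 = 1598.5 Hz.
Third harmonic of the second: 3·530.1 = 1590.3 Hz.
f_beat = |1598.5 − 1590.3| = 8.2 Hz.

8.2 Hz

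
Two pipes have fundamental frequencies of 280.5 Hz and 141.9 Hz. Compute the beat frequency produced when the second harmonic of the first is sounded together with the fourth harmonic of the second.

Second harmonic of the first: 2·280.5 = 561.0 Hz.
Fourth harmonic of the second: 4·141.9 = 567.6 Hz.
f_beat = |561.0 − 567.6| = 6.6 Hz.

6.6 Hz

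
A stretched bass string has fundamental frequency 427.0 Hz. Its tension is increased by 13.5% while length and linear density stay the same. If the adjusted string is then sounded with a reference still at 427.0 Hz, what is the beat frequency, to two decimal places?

For a string, f ∝ √T, so the new frequency is 427.0·√1.135 = 454.9103 Hz.
f_beat = |454.9103 − 427.0| = 27.91 Hz.

27.91 Hz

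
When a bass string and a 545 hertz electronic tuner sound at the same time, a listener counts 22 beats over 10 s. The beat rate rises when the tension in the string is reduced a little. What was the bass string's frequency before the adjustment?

542.8 Hz

Beat frequency = 22/10 = 2.2 Hz.
|f − 545| = 2.2, so the bass string was at either 542.8 Hz or 547.2 Hz.
Lower tension means lower frequency; the adjustment lowers the bass string's frequency.
The beat rate rose, so the adjustment moved the bass string further from 545 Hz — it was already below the reference.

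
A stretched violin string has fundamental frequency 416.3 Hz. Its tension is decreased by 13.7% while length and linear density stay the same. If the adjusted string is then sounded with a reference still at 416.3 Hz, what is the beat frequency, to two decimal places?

For a string, f ∝ √T, so the new frequency is 416.3·√0.863 = 386.7335 Hz.
f_beat = |386.7335 − 416.3| = 29.57 Hz.

29.57 Hz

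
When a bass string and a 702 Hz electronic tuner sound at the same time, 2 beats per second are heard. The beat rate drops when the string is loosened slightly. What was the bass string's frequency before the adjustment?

|f − 702| = 2, so the bass string was at either 700 Hz or 704 Hz.
Reducing tension lowers a string's frequency; the adjustment lowers the bass string's frequency.
The beat rate fell, so the adjustment moved the bass string toward 702 Hz — it must have started above the reference.

704 Hz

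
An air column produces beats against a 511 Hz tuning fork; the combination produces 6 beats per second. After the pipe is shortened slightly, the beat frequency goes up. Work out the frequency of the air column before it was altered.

|f − 511| = 6, so the air column was at either 505 Hz or 517 Hz.
A shorter pipe has a higher fundamental; the adjustment raises the air column's frequency.
The beat rate rose, so the adjustment moved the air column further from 511 Hz — it was already above the reference.

517 Hz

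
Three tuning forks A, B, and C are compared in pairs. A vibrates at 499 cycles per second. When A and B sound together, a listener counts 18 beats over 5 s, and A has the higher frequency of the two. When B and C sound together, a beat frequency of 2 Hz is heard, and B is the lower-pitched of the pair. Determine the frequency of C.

A–B: Beat frequency = 18/5 = 3.6 Hz.
B is below A, so f_B = 499 − 3.6 = 495.4 Hz.
C is above B, so f_C = 495.4 + 2 = 497.4 Hz.

497.4 Hz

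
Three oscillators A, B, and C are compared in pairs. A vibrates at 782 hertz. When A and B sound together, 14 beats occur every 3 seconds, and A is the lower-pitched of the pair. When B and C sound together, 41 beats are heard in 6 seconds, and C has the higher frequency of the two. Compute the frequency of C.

A–B: Beat frequency = 14/3 = 4.6667 Hz.
B is above A, so f_B = 782 + 4.6667 = 786.6667 Hz.
B–C: Beat frequency = 41/6 = 6.8333 Hz.
C is above B, so f_C = 786.6667 + 6.8333 = 793.5 Hz.

793.5 Hz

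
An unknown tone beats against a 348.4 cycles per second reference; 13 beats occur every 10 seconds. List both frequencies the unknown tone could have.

347.1 Hz or 349.7 Hz

Beat frequency = 13/10 = 1.3 Hz.
|f − 348.4| = 1.3, so f = 348.4 ± 1.3.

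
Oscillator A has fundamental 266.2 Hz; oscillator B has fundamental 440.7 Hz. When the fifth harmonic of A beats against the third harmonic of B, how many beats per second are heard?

Fifth harmonic of the first: 5·266.2 = 1331.0 Hz.
Third harmonic of the second: 3·440.7 = 1322.1 Hz.
f_beat = |1331.0 − 1322.1| = 8.9 Hz.

8.9 Hz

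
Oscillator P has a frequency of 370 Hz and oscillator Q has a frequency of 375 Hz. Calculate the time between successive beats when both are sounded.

0.200 s

f_beat = |370 − 375| = 5 Hz.
Beat period T = 1 / f_beat = 1 / 5 s.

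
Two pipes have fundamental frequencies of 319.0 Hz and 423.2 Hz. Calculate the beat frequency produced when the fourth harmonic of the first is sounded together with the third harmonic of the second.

Fourth harmonic of the first: 4·319.0 = 1276.0 Hz.
Third harmonic of the second: 3·423.2 = 1269.6 Hz.
f_beat = |1276.0 − 1269.6| = 6.4 Hz.

6.4 Hz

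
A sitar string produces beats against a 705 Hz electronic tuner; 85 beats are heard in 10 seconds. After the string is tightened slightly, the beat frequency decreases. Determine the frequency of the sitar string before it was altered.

696.5 Hz

Beat frequency = 85/10 = 8.5 Hz.
|f − 705| = 8.5, so the sitar string was at either 696.5 Hz or 713.5 Hz.
Increasing tension raises a string's frequency; the adjustment raises the sitar string's frequency.
The beat rate fell, so the adjustment moved the sitar string toward 705 Hz — it must have started below the reference.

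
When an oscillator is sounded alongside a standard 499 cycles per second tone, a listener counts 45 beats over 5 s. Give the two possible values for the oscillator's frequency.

490 Hz or 508 Hz

Beat frequency = 45/5 = 9 Hz.
|f − 499| = 9, so f = 499 ± 9.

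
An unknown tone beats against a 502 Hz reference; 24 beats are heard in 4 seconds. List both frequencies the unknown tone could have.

496 Hz or 508 Hz

Beat frequency = 24/4 = 6 Hz.
|f − 502| = 6, so f = 502 ± 6.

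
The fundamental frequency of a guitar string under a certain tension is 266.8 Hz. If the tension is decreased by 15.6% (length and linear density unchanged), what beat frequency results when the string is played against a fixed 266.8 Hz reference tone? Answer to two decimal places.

For a string, f ∝ √T, so the new frequency is 266.8·√0.844 = 245.1078 Hz.
f_beat = |245.1078 − 266.8| = 21.69 Hz.

21.69 Hz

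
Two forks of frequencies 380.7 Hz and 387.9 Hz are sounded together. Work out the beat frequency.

Beats arise from superposition of two nearby frequencies; the beat rate is |f₁ − f₂|.
|380.7 − 387.9| = 7.2 Hz.

7.2 Hz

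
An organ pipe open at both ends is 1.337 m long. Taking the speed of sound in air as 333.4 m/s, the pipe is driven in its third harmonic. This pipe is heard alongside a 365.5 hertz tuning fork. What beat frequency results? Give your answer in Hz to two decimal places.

8.55 Hz

Open pipe: f_n = n·v/(2L) = 3·333.4/(2·1.337) = 374.0464 Hz.
f_beat = |374.0464 − 365.5| = 8.55 Hz.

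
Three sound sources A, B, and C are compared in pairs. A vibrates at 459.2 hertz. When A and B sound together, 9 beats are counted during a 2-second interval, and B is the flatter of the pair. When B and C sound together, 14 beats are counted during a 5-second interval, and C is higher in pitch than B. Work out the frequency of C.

457.5 Hz

A–B: Beat frequency = 9/2 = 4.5 Hz.
B is below A, so f_B = 459.2 − 4.5 = 454.7 Hz.
B–C: Beat frequency = 14/5 = 2.8 Hz.
C is above B, so f_C = 454.7 + 2.8 = 457.5 Hz.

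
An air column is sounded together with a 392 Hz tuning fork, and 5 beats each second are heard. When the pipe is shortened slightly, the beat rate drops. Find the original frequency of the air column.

|f − 392| = 5, so the air column was at either 387 Hz or 397 Hz.
A shorter pipe has a higher fundamental; the adjustment raises the air column's frequency.
The beat rate fell, so the adjustment moved the air column toward 392 Hz — it must have started below the reference.

387 Hz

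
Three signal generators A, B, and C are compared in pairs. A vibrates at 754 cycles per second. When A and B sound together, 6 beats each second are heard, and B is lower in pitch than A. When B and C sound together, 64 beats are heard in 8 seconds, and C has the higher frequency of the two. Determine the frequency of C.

B is below A, so f_B = 754 − 6 = 748 Hz.
B–C: Beat frequency = 64/8 = 8 Hz.
C is above B, so f_C = 748 + 8 = 756 Hz.

756 Hz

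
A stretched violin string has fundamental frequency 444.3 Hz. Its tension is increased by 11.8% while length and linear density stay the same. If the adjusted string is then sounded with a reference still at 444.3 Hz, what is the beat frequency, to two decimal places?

25.48 Hz

For a string, f ∝ √T, so the new frequency is 444.3·√1.118 = 469.7829 Hz.
f_beat = |469.7829 − 444.3| = 25.48 Hz.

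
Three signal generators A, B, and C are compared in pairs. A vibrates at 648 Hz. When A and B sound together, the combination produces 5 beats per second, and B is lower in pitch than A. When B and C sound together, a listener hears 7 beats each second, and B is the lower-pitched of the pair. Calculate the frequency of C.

B is below A, so f_B = 648 − 5 = 643 Hz.
C is above B, so f_C = 643 + 7 = 650 Hz.

650 Hz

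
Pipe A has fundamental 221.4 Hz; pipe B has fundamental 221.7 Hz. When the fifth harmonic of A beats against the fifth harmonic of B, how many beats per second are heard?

Fifth harmonic of the first: 5·221.4 = 1107.0 Hz.
Fifth harmonic of the second: 5·221.7 = 1108.5 Hz.
f_beat = |1107.0 − 1108.5| = 1.5 Hz.

1.5 Hz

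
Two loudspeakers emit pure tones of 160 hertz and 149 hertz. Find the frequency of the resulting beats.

11 Hz

Beats arise from superposition of two nearby frequencies; the beat rate is |f₁ − f₂|.
|160 − 149| = 11 Hz.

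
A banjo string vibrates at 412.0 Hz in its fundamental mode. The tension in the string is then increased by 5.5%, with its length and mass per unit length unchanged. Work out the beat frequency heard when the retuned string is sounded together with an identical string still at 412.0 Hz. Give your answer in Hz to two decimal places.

11.18 Hz

For a string, f ∝ √T, so the new frequency is 412.0·√1.055 = 423.1784 Hz.
f_beat = |423.1784 − 412.0| = 11.18 Hz.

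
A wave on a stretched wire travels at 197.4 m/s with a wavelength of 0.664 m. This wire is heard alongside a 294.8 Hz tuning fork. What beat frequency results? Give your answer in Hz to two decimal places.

2.49 Hz

Source frequency f = v/λ = 197.4/0.664 = 297.2892 Hz.
f_beat = |297.2892 − 294.8| = 2.49 Hz.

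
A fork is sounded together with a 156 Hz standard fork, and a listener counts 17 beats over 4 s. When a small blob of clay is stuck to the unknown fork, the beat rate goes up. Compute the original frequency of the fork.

Beat frequency = 17/4 = 4.25 Hz.
|f − 156| = 4.25, so the fork was at either 151.75 Hz or 160.25 Hz.
Adding mass to a fork lowers its frequency; the adjustment lowers the fork's frequency.
The beat rate rose, so the adjustment moved the fork further from 156 Hz — it was already below the reference.

151.75 Hz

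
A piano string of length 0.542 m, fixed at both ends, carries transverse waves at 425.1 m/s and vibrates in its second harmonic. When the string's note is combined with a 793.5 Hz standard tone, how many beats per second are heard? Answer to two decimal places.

For a string fixed at both ends, f_n = n·v/(2L) = 2·425.1/(2·0.542) = 784.3173 Hz.
f_beat = |784.3173 − 793.5| = 9.18 Hz.

9.18 Hz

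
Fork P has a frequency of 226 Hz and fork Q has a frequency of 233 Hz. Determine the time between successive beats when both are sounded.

0.143 s

f_beat = |226 − 233| = 7 Hz.
Beat period T = 1 / f_beat = 1 / 7 s.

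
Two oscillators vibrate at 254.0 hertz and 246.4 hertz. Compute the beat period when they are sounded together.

0.132 s

f_beat = |254.0 − 246.4| = 7.6 Hz.
Beat period T = 1 / f_beat = 1 / 7.6 s.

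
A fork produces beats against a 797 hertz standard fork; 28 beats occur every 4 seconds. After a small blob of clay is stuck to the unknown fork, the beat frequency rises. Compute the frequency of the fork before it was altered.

Beat frequency = 28/4 = 7 Hz.
|f − 797| = 7, so the fork was at either 790 Hz or 804 Hz.
Adding mass to a fork lowers its frequency; the adjustment lowers the fork's frequency.
The beat rate rose, so the adjustment moved the fork further from 797 Hz — it was already below the reference.

790 Hz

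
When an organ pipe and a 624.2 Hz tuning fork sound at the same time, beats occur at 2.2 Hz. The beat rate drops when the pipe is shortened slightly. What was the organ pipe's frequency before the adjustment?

|f − 624.2| = 2.2, so the organ pipe was at either 622 Hz or 626.4 Hz.
A shorter pipe has a higher fundamental; the adjustment raises the organ pipe's frequency.
The beat rate fell, so the adjustment moved the organ pipe toward 624.2 Hz — it must have started below the reference.

622 Hz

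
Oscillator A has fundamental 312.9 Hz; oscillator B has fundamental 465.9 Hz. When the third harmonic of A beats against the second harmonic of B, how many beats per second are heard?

6.9 Hz

Third harmonic of the first: 3·312.9 = 938.7 Hz.
Second harmonic of the second: 2·465.9 = 931.8 Hz.
f_beat = |938.7 − 931.8| = 6.9 Hz.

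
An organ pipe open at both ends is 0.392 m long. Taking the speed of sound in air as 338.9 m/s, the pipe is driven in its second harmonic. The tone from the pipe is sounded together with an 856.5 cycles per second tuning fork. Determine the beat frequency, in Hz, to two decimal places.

8.04 Hz

Open pipe: f_n = n·v/(2L) = 2·338.9/(2·0.392) = 864.5408 Hz.
f_beat = |864.5408 − 856.5| = 8.04 Hz.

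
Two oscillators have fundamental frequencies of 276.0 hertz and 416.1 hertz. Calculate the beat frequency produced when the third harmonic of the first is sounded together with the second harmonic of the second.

Third harmonic of the first: 3·276.0 = 828.0 Hz.
Second harmonic of the second: 2·416.1 = 832.2 Hz.
f_beat = |828.0 − 832.2| = 4.2 Hz.

4.2 Hz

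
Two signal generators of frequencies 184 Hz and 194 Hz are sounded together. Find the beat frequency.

10 Hz

f_beat = |f₁ − f₂|.
|184 − 194| = 10 Hz.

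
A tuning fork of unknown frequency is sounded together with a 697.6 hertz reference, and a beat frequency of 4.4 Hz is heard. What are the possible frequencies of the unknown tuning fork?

|f − 697.6| = 4.4, so f = 697.6 ± 4.4.

693.2 Hz or 702 Hz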